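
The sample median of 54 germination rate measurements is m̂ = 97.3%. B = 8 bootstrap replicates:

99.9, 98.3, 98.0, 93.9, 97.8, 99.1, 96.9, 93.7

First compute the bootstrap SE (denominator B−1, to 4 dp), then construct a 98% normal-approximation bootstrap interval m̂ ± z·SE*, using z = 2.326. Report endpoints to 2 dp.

(92.00, 102.60)

Mean of replicates = 97.2000; sum of squared deviations = 36.3400; SE* = √(36.3400/7) = 2.2785
Margin = 2.326 × 2.2785 = 5.300
Interval: 97.3 ± 5.300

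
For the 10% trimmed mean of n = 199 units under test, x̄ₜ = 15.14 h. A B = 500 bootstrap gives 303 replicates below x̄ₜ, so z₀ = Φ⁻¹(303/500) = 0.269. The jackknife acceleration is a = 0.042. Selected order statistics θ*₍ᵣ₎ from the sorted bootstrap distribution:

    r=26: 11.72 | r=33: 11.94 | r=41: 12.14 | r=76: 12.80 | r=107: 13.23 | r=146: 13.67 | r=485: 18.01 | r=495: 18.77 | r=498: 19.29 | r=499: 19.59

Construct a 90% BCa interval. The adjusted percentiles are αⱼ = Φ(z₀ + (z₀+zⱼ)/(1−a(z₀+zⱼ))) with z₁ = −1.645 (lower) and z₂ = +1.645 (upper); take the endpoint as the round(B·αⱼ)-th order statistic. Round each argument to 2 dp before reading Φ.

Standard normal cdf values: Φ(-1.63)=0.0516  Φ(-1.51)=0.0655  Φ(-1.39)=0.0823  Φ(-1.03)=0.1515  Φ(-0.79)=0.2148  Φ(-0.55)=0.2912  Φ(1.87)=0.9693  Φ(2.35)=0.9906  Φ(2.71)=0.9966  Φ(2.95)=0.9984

Lower: z₀ + z₁ = 0.269 + (-1.645) = -1.376; 1 − a(z₀+z₁) = 1 − (0.042)(-1.376) = 1.0578; argument = 0.269 + (-1.376)/1.0578 = -1.0318 → -1.03.
α₁ = Φ(-1.03) = 0.1515; rank = round(500 × 0.1515) = 76; θ*₍76₎ = 12.80.
Upper: z₀ + z₂ = 1.914; 1 − a(z₀+z₂) = 0.9196; argument = 2.3503 → 2.35; α₂ = 0.9906; rank = 495; θ*₍495₎ = 18.77.

(12.80, 18.77)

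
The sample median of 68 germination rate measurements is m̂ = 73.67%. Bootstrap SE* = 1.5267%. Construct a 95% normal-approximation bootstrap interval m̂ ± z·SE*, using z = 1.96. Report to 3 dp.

(70.678, 76.662)

Margin = 1.96 × 1.5267 = 2.9923
Interval: 73.67 ± 2.9923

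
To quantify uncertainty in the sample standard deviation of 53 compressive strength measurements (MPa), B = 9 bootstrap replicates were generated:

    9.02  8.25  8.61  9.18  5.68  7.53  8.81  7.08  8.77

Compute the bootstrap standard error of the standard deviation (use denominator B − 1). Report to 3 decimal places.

Bootstrap SE is the standard deviation of the 9 replicate standard deviations.
Mean of replicates: (9.02 + 8.25 + 8.61 + 9.18 + 5.68 + 7.53 + 8.81 + 7.08 + 8.77) / 9 = 72.9300 / 9 = 8.1033
Sum of squared deviations: (+0.9167)² + (+0.1467)² + (+0.5067)² + (+1.0767)² + (−2.4233)² + (−0.5733)² + (+0.7067)² + (−1.0233)² + (+0.6667)² = 10.4700
Variance = 10.4700 / 8 = 1.3087
SE* = √1.3087

SE* = 1.144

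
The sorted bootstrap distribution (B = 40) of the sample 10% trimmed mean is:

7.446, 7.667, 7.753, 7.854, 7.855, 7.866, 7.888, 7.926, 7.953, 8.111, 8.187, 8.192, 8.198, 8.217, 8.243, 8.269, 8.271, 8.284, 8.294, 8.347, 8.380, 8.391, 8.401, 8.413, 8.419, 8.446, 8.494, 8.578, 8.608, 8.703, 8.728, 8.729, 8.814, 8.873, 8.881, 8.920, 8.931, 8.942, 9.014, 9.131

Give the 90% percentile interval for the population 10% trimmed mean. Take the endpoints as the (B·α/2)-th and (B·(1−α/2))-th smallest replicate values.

α = 0.10; lower rank = 40 × 0.050 = 2; upper rank = 40 × 0.950 = 38.
The 2nd smallest replicate is 7.667; the 38th is 8.942.

(7.667, 8.942)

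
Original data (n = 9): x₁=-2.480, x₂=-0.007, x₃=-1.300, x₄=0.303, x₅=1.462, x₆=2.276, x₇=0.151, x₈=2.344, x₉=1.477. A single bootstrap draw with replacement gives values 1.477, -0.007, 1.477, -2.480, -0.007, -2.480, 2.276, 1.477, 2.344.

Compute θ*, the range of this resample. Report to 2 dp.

Range = 2.344 − -2.480 = 4.82

θ* = 4.82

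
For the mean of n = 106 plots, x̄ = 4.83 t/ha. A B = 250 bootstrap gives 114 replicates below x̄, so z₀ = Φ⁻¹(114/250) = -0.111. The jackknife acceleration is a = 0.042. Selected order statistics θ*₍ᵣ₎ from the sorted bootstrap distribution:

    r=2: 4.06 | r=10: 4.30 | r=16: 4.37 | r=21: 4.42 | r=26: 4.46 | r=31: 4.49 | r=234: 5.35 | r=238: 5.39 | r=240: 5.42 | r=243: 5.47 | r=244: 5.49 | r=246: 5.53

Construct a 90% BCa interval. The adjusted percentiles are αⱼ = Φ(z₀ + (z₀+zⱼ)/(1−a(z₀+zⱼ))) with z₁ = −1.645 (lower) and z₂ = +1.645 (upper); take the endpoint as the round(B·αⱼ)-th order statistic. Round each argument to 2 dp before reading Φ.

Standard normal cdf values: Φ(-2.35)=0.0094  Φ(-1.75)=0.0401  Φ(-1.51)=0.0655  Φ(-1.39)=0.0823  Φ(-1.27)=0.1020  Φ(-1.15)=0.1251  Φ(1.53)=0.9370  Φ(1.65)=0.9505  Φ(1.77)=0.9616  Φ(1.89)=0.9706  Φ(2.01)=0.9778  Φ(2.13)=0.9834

(4.30, 5.35)

Lower: z₀ + z₁ = -0.111 + (-1.645) = -1.756; 1 − a(z₀+z₁) = 1 − (0.042)(-1.756) = 1.0738; argument = -0.111 + (-1.756)/1.0738 = -1.7464 → -1.75.
α₁ = Φ(-1.75) = 0.0401; rank = round(250 × 0.0401) = 10; θ*₍10₎ = 4.30.
Upper: z₀ + z₂ = 1.534; 1 − a(z₀+z₂) = 0.9356; argument = 1.5286 → 1.53; α₂ = 0.9370; rank = 234; θ*₍234₎ = 5.35.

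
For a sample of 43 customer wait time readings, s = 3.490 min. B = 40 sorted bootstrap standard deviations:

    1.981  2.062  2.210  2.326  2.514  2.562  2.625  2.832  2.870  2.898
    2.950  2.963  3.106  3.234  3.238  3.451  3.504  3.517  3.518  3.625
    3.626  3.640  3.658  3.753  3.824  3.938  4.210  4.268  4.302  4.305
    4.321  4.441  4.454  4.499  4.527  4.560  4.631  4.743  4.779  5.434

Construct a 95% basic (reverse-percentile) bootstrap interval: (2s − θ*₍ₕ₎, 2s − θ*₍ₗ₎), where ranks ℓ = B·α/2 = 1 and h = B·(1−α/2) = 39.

Percentile endpoints at ranks 1 and 39: θ*₍1₎ = 1.981, θ*₍39₎ = 4.779.
Basic interval reflects these around s:
  lower = 2 × 3.490 − 4.779 = 2.201
  upper = 2 × 3.490 − 1.981 = 4.999

(2.201, 4.999)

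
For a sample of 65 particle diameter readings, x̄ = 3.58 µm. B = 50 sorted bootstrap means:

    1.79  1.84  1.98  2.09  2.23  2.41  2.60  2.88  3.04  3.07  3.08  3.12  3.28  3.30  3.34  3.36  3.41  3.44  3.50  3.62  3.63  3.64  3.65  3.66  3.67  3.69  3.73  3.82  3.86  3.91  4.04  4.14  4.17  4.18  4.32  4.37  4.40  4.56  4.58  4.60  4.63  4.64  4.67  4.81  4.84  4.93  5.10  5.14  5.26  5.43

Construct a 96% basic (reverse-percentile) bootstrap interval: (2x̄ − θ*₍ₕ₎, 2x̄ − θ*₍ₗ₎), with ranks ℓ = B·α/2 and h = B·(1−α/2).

(1.90, 5.37)

Percentile endpoints at ranks 1 and 49: θ*₍1₎ = 1.79, θ*₍49₎ = 5.26.
Basic interval reflects these around x̄:
  lower = 2 × 3.58 − 5.26 = 1.90
  upper = 2 × 3.58 − 1.79 = 5.37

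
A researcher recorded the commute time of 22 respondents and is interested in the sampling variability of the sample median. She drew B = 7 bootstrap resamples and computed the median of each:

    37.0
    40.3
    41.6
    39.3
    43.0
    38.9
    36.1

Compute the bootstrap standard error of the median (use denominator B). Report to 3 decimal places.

Bootstrap SE is the standard deviation of the 7 replicate medians.
Mean of replicates: (37.0 + 40.3 + 41.6 + 39.3 + 43.0 + 38.9 + 36.1) / 7 = 276.2000 / 7 = 39.4571
Sum of squared deviations: (−2.4571)² + (+0.8429)² + (+2.1429)² + (−0.1571)² + (+3.5429)² + (−0.5571)² + (−3.3571)² = 35.4971
Variance = 35.4971 / 7 = 5.0710
SE* = √5.0710

SE* = 2.252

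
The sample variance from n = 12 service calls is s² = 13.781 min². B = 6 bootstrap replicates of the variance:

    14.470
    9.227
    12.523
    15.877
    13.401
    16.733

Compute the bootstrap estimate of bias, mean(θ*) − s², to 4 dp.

bias = −0.0758

mean(θ*) = (14.470 + 9.227 + 12.523 + 15.877 + 13.401 + 16.733) / 6 = 13.70517
bias = 13.70517 − 13.781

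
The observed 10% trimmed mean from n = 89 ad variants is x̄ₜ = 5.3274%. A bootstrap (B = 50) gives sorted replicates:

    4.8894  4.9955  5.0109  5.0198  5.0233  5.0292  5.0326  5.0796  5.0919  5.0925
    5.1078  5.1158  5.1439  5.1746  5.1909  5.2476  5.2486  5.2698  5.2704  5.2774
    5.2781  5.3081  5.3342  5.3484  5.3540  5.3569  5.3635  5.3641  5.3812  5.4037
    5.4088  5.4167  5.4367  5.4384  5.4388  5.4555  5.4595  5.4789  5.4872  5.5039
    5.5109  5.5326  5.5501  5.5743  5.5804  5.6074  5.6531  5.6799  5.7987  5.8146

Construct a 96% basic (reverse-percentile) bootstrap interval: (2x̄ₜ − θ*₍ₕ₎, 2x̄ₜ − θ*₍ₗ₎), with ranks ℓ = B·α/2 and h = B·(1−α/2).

(4.8561, 5.7654)

Percentile endpoints at ranks 1 and 49: θ*₍1₎ = 4.8894, θ*₍49₎ = 5.7987.
Basic interval reflects these around x̄ₜ:
  lower = 2 × 5.3274 − 5.7987 = 4.8561
  upper = 2 × 5.3274 − 4.8894 = 5.7654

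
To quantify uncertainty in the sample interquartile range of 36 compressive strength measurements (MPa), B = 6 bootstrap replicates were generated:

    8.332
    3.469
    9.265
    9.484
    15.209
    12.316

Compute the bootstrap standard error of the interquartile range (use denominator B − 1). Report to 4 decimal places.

Bootstrap SE is the standard deviation of the 6 replicate interquartile ranges.
Mean of replicates: (8.332 + 3.469 + 9.265 + 9.484 + 15.209 + 12.316) / 6 = 58.07500 / 6 = 9.67917
Sum of squared deviations: (−1.34717)² + (−6.21017)² + (−0.41417)² + (−0.19517)² + (+5.52983)² + (+2.63683)² = 78.12260
Variance = 78.12260 / 5 = 15.62452
SE* = √15.62452

SE* = 3.9528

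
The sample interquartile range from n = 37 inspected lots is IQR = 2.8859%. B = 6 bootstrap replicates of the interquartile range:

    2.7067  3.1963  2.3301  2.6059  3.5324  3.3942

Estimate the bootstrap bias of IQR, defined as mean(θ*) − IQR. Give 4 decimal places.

bias = +0.0750

mean(θ*) = (2.7067 + 3.1963 + 2.3301 + 2.6059 + 3.5324 + 3.3942) / 6 = 2.96093
bias = 2.96093 − 2.8859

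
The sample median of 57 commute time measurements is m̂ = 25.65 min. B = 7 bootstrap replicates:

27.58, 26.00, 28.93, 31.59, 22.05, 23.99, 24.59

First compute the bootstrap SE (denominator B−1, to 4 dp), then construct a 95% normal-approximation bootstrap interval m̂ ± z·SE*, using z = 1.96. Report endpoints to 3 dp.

(19.304, 31.996)

Mean of replicates = 26.3900; sum of squared deviations = 62.8954; SE* = √(62.8954/6) = 3.2377
Margin = 1.96 × 3.2377 = 6.3459
Interval: 25.65 ± 6.3459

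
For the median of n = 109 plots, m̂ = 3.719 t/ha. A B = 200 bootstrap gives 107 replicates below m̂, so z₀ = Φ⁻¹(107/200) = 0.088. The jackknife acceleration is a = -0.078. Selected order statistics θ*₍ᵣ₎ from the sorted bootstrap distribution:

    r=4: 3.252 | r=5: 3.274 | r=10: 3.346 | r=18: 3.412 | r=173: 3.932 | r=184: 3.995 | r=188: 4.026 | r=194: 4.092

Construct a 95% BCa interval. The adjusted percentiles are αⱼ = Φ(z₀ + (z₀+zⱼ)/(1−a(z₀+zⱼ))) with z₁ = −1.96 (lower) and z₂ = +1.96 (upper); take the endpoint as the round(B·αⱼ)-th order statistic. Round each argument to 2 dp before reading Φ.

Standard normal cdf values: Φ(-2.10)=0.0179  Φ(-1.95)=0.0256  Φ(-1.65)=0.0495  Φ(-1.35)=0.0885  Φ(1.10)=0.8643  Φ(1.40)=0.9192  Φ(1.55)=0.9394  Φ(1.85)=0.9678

(3.252, 4.092)

Lower: z₀ + z₁ = 0.088 + (-1.960) = -1.872; 1 − a(z₀+z₁) = 1 − (-0.078)(-1.872) = 0.8540; argument = 0.088 + (-1.872)/0.8540 = -2.1041 → -2.10.
α₁ = Φ(-2.10) = 0.0179; rank = round(200 × 0.0179) = 4; θ*₍4₎ = 3.252.
Upper: z₀ + z₂ = 2.048; 1 − a(z₀+z₂) = 1.1597; argument = 1.8539 → 1.85; α₂ = 0.9678; rank = 194; θ*₍194₎ = 4.092.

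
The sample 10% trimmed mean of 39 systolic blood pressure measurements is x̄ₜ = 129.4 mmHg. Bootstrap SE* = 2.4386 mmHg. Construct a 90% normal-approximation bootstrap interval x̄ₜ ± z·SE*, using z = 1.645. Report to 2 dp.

(125.39, 133.41)

Margin = 1.645 × 2.4386 = 4.011
Interval: 129.4 ± 4.011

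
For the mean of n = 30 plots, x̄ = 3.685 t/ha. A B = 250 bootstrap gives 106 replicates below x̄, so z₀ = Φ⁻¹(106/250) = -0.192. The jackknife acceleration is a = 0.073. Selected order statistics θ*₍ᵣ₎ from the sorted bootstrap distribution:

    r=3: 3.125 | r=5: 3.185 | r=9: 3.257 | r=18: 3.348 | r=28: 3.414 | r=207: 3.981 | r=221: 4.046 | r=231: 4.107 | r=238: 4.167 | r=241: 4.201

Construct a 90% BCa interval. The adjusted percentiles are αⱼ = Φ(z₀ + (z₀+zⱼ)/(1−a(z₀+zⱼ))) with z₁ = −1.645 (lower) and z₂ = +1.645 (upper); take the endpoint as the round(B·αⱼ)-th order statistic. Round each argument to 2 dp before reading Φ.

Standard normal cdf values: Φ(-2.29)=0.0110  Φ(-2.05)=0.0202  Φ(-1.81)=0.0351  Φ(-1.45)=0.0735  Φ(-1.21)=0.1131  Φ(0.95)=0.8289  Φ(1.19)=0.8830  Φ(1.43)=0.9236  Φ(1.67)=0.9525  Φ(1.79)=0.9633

(3.257, 4.107)

Lower: z₀ + z₁ = -0.192 + (-1.645) = -1.837; 1 − a(z₀+z₁) = 1 − (0.073)(-1.837) = 1.1341; argument = -0.192 + (-1.837)/1.1341 = -1.8118 → -1.81.
α₁ = Φ(-1.81) = 0.0351; rank = round(250 × 0.0351) = 9; θ*₍9₎ = 3.257.
Upper: z₀ + z₂ = 1.453; 1 − a(z₀+z₂) = 0.8939; argument = 1.4334 → 1.43; α₂ = 0.9236; rank = 231; θ*₍231₎ = 4.107.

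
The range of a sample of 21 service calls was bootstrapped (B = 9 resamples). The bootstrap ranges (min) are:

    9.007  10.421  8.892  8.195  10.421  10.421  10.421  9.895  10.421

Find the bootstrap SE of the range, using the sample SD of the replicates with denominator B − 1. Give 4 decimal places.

Bootstrap SE is the standard deviation of the 9 replicate ranges.
Mean of replicates: (9.007 + 10.421 + 8.892 + 8.195 + 10.421 + 10.421 + 10.421 + 9.895 + 10.421) / 9 = 88.09400 / 9 = 9.78822
Sum of squared deviations: (−0.78122)² + (+0.63278)² + (−0.89622)² + (−1.59322)² + (+0.63278)² + (+0.63278)² + (+0.63278)² + (+0.10678)² + (+0.63278)² = 5.96532
Variance = 5.96532 / 8 = 0.74566
SE* = √0.74566

SE* = 0.8635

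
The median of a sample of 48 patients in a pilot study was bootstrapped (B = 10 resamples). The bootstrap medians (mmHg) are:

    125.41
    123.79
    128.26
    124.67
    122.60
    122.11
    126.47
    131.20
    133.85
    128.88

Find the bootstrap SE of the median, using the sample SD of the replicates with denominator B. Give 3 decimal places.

Bootstrap SE is the standard deviation of the 10 replicate medians.
Mean of replicates: (125.41 + 123.79 + 128.26 + 124.67 + 122.60 + 122.11 + 126.47 + 131.20 + 133.85 + 128.88) / 10 = 1267.2400 / 10 = 126.7240
Sum of squared deviations: (−1.3140)² + (−2.9340)² + (+1.5360)² + (−2.0540)² + (−4.1240)² + (−4.6140)² + (−0.2540)² + (+4.4760)² + (+7.1260)² + (+2.1560)² = 130.7368
Variance = 130.7368 / 10 = 13.0737
SE* = √13.0737

SE* = 3.616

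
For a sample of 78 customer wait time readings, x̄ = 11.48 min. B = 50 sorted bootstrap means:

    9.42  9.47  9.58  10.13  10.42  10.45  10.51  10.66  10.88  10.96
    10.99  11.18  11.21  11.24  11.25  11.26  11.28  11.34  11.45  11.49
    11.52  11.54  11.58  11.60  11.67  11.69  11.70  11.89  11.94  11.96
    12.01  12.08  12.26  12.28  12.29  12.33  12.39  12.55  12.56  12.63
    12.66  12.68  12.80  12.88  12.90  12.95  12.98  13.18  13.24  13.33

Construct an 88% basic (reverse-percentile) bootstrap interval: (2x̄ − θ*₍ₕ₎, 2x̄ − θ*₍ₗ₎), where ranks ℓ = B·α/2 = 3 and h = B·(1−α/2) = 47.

(9.98, 13.38)

Percentile endpoints at ranks 3 and 47: θ*₍3₎ = 9.58, θ*₍47₎ = 12.98.
Basic interval reflects these around x̄:
  lower = 2 × 11.48 − 12.98 = 9.98
  upper = 2 × 11.48 − 9.58 = 13.38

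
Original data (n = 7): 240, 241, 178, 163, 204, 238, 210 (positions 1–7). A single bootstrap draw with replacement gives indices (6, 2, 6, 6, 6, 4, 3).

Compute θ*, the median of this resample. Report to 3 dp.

θ* = 238.000

Resample values: 238, 241, 238, 238, 238, 163, 178.
Sorted: 163, 178, 238, 238, 238, 238, 241
Median = middle value = 238.000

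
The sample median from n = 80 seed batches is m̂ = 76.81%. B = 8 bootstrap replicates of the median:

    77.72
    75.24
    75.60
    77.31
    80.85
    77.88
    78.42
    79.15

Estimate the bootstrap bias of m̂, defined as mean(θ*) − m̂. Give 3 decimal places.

bias = +0.961

mean(θ*) = (77.72 + 75.24 + 75.60 + 77.31 + 80.85 + 77.88 + 78.42 + 79.15) / 8 = 77.7712
bias = 77.7712 − 76.81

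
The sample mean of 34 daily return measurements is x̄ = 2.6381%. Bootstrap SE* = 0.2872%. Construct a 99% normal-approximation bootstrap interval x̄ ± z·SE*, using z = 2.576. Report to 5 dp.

(1.89827, 3.37793)

Margin = 2.576 × 0.2872 = 0.739827
Interval: 2.6381 ± 0.739827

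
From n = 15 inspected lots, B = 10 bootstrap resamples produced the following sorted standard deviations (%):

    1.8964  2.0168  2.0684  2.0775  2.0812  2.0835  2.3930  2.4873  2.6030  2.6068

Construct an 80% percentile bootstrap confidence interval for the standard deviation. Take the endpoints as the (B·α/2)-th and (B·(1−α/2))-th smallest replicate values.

(1.8964, 2.6030)

α = 0.20; lower rank = 10 × 0.100 = 1; upper rank = 10 × 0.900 = 9.
The 1st smallest replicate is 1.8964; the 9th is 2.6030.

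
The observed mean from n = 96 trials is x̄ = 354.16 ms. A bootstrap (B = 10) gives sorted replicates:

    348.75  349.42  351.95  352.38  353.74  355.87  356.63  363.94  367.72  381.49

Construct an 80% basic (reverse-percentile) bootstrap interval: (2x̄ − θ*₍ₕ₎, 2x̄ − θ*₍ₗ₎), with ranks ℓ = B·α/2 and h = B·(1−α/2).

Percentile endpoints at ranks 1 and 9: θ*₍1₎ = 348.75, θ*₍9₎ = 367.72.
Basic interval reflects these around x̄:
  lower = 2 × 354.16 − 367.72 = 340.60
  upper = 2 × 354.16 − 348.75 = 359.57

(340.60, 359.57)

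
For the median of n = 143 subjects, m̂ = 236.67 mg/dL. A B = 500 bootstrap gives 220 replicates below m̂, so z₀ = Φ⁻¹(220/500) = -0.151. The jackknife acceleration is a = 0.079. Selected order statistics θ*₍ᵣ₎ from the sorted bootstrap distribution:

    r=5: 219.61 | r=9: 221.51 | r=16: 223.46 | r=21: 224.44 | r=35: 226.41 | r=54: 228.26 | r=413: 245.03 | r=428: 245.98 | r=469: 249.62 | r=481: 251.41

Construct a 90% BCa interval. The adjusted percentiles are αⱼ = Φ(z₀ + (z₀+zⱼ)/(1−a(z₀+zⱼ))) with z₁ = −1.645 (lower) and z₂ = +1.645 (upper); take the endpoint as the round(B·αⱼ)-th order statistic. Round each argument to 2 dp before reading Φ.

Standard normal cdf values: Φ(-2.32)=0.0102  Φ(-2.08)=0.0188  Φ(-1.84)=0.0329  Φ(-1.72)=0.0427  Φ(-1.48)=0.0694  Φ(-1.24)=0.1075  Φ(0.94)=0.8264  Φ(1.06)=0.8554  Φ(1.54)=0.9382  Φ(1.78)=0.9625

Lower: z₀ + z₁ = -0.151 + (-1.645) = -1.796; 1 − a(z₀+z₁) = 1 − (0.079)(-1.796) = 1.1419; argument = -0.151 + (-1.796)/1.1419 = -1.7238 → -1.72.
α₁ = Φ(-1.72) = 0.0427; rank = round(500 × 0.0427) = 21; θ*₍21₎ = 224.44.
Upper: z₀ + z₂ = 1.494; 1 − a(z₀+z₂) = 0.8820; argument = 1.5429 → 1.54; α₂ = 0.9382; rank = 469; θ*₍469₎ = 249.62.

(224.44, 249.62)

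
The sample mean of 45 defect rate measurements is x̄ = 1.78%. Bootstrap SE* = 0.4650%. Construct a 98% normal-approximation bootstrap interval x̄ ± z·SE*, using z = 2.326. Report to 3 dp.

(0.698, 2.862)

Margin = 2.326 × 0.4650 = 1.0816
Interval: 1.78 ± 1.0816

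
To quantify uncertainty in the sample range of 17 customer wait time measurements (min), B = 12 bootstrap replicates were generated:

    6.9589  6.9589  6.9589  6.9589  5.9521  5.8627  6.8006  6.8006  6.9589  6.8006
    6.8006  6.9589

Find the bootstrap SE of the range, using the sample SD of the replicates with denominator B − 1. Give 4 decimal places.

SE* = 0.3922

Bootstrap SE is the standard deviation of the 12 replicate ranges.
Mean of replicates: (6.9589 + 6.9589 + 6.9589 + 6.9589 + 5.9521 + 5.8627 + 6.8006 + 6.8006 + 6.9589 + 6.8006 + 6.8006 + 6.9589) / 12 = 80.77060 / 12 = 6.73088
Sum of squared deviations: (+0.22802)² + (+0.22802)² + (+0.22802)² + (+0.22802)² + (−0.77878)² + (−0.86818)² + (+0.06972)² + (+0.06972)² + (+0.22802)² + (+0.06972)² + (+0.06972)² + (+0.22802)² = 1.69164
Variance = 1.69164 / 11 = 0.15379
SE* = √0.15379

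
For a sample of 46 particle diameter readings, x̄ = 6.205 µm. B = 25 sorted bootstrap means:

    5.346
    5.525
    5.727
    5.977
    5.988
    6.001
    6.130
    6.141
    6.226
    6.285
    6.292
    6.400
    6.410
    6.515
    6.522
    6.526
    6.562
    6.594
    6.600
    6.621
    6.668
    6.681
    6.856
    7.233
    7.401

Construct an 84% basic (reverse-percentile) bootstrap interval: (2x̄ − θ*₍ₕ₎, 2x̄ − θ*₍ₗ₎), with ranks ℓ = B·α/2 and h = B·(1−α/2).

(5.554, 6.885)

Percentile endpoints at ranks 2 and 23: θ*₍2₎ = 5.525, θ*₍23₎ = 6.856.
Basic interval reflects these around x̄:
  lower = 2 × 6.205 − 6.856 = 5.554
  upper = 2 × 6.205 − 5.525 = 6.885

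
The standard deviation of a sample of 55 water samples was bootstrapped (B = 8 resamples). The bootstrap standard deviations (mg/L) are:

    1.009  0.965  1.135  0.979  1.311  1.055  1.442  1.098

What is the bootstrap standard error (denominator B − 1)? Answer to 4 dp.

Bootstrap SE is the standard deviation of the 8 replicate standard deviations.
Mean of replicates: (1.009 + 0.965 + 1.135 + 0.979 + 1.311 + 1.055 + 1.442 + 1.098) / 8 = 8.99400 / 8 = 1.12425
Sum of squared deviations: (−0.11525)² + (−0.15925)² + (+0.01075)² + (−0.14525)² + (+0.18675)² + (−0.06925)² + (+0.31775)² + (−0.02625)² = 0.20118
Variance = 0.20118 / 7 = 0.02874
SE* = √0.02874

SE* = 0.1695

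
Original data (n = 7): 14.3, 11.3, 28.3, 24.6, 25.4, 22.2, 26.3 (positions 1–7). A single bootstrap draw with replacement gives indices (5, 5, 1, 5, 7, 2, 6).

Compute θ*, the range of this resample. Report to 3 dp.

θ* = 15.000

Resample values: 25.4, 25.4, 14.3, 25.4, 26.3, 11.3, 22.2.
Range = 26.3 − 11.3 = 15.000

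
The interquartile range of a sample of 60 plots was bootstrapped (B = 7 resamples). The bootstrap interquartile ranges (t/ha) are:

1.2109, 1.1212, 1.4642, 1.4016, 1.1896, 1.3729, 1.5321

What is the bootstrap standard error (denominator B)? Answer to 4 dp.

SE* = 0.1431

Bootstrap SE is the standard deviation of the 7 replicate interquartile ranges.
Mean of replicates: (1.2109 + 1.1212 + 1.4642 + 1.4016 + 1.1896 + 1.3729 + 1.5321) / 7 = 9.29250 / 7 = 1.32750
Sum of squared deviations: (−0.11660)² + (−0.20630)² + (+0.13670)² + (+0.07410)² + (−0.13790)² + (+0.04540)² + (+0.20460)² = 0.14327
Variance = 0.14327 / 7 = 0.02047
SE* = √0.02047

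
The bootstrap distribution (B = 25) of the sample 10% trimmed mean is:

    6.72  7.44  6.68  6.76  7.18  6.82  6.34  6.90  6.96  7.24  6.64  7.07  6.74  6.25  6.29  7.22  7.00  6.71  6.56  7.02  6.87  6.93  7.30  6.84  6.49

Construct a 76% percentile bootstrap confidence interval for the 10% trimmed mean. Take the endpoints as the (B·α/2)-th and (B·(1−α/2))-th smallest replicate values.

Sorted replicates: 6.25, 6.29, 6.34, 6.49, 6.56, 6.64, 6.68, 6.71, 6.72, 6.74, 6.76, 6.82, 6.84, 6.87, 6.90, 6.93, 6.96, 7.00, 7.02, 7.07, 7.18, 7.22, 7.24, 7.30, 7.44
α = 0.24; lower rank = 25 × 0.120 = 3; upper rank = 25 × 0.880 = 22.
The 3rd smallest replicate is 6.34; the 22nd is 7.22.

(6.34, 7.22)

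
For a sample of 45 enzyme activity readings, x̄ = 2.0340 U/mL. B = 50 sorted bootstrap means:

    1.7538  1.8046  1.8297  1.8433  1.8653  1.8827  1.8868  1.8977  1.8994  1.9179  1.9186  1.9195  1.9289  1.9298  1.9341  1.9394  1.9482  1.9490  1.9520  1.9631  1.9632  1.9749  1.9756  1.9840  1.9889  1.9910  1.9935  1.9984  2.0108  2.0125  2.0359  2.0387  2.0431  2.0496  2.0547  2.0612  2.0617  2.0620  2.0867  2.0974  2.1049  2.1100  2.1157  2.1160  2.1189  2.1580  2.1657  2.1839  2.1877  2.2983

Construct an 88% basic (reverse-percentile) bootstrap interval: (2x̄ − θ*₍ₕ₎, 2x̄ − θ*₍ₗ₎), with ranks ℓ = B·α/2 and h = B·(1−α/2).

(1.9023, 2.2383)

Percentile endpoints at ranks 3 and 47: θ*₍3₎ = 1.8297, θ*₍47₎ = 2.1657.
Basic interval reflects these around x̄:
  lower = 2 × 2.0340 − 2.1657 = 1.9023
  upper = 2 × 2.0340 − 1.8297 = 2.2383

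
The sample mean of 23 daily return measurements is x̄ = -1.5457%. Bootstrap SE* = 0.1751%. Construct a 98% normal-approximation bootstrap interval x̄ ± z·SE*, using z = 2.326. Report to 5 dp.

(-1.95298, -1.13842)

Margin = 2.326 × 0.1751 = 0.407283
Interval: -1.5457 ± 0.407283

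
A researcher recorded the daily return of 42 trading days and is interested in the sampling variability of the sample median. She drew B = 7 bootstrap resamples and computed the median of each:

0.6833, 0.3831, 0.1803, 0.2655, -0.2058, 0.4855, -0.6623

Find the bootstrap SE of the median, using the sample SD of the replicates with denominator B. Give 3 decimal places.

SE* = 0.423

Bootstrap SE is the standard deviation of the 7 replicate medians.
Mean of replicates: (0.6833 + 0.3831 + 0.1803 + 0.2655 + (-0.2058) + 0.4855 + (-0.6623)) / 7 = 1.12960 / 7 = 0.16137
Sum of squared deviations: (+0.52193)² + (+0.22173)² + (+0.01893)² + (+0.10413)² + (−0.36717)² + (+0.32413)² + (−0.82367)² = 1.25108
Variance = 1.25108 / 7 = 0.17873
SE* = √0.17873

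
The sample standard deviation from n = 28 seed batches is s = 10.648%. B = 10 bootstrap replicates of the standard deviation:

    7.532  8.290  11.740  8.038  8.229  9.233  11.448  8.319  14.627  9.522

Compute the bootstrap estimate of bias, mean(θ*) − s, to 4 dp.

bias = −0.9502

mean(θ*) = (7.532 + 8.290 + 11.740 + 8.038 + 8.229 + 9.233 + 11.448 + 8.319 + 14.627 + 9.522) / 10 = 9.69780
bias = 9.69780 − 10.648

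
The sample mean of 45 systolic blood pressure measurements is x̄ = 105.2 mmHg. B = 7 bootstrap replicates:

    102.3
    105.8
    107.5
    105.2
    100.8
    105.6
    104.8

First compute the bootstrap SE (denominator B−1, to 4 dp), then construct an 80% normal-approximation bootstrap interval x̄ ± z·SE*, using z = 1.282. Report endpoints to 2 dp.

Mean of replicates = 104.5714; sum of squared deviations = 30.9743; SE* = √(30.9743/6) = 2.2721
Margin = 1.282 × 2.2721 = 2.913
Interval: 105.2 ± 2.913

(102.29, 108.11)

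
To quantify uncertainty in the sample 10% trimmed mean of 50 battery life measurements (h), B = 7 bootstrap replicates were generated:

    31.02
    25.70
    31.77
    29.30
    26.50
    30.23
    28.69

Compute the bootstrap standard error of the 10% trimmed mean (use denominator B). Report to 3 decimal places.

Bootstrap SE is the standard deviation of the 7 replicate 10% trimmed means.
Mean of replicates: (31.02 + 25.70 + 31.77 + 29.30 + 26.50 + 30.23 + 28.69) / 7 = 203.2100 / 7 = 29.0300
Sum of squared deviations: (+1.9900)² + (−3.3300)² + (+2.7400)² + (+0.2700)² + (−2.5300)² + (+1.2000)² + (−0.3400)² = 30.5860
Variance = 30.5860 / 7 = 4.3694
SE* = √4.3694

SE* = 2.090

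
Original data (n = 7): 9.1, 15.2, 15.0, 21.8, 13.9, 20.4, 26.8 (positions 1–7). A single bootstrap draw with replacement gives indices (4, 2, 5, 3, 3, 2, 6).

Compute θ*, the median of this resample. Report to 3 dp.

θ* = 15.200

Resample values: 21.8, 15.2, 13.9, 15.0, 15.0, 15.2, 20.4.
Sorted: 13.9, 15.0, 15.0, 15.2, 15.2, 20.4, 21.8
Median = middle value = 15.200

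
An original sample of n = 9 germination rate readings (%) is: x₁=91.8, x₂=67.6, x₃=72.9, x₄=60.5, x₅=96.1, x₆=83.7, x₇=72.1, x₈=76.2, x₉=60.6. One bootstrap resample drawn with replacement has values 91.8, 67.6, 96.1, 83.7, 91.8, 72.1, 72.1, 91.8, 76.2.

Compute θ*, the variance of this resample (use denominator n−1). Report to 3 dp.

θ* = 115.479

Mean = 82.5778; sum of squared deviations = 923.8356
s² = 923.8356 / 8 = 115.4794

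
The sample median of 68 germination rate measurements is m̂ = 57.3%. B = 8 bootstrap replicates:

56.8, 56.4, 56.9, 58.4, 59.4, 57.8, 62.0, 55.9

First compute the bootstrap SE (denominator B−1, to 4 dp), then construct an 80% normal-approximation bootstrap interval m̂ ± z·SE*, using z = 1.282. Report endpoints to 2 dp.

Mean of replicates = 57.9500; sum of squared deviations = 27.7600; SE* = √(27.7600/7) = 1.9914
Margin = 1.282 × 1.9914 = 2.553
Interval: 57.3 ± 2.553

(54.75, 59.85)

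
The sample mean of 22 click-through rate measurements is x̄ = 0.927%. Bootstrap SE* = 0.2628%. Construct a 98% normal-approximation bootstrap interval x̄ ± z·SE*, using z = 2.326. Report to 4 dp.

Margin = 2.326 × 0.2628 = 0.61127
Interval: 0.927 ± 0.61127

(0.3157, 1.5383)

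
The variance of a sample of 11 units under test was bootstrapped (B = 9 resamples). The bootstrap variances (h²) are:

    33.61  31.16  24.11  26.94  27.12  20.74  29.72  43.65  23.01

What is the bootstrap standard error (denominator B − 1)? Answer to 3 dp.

Bootstrap SE is the standard deviation of the 9 replicate variances.
Mean of replicates: (33.61 + 31.16 + 24.11 + 26.94 + 27.12 + 20.74 + 29.72 + 43.65 + 23.01) / 9 = 260.0600 / 9 = 28.8956
Sum of squared deviations: (+4.7144)² + (+2.2644)² + (−4.7856)² + (−1.9556)² + (−1.7756)² + (−8.1556)² + (+0.8244)² + (+14.7544)² + (−5.8856)² = 376.7582
Variance = 376.7582 / 8 = 47.0948
SE* = √47.0948

SE* = 6.863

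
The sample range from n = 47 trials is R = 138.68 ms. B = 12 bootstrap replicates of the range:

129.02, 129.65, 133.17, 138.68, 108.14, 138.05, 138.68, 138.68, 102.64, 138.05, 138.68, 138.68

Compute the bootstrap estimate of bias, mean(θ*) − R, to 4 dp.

mean(θ*) = (129.02 + 129.65 + 133.17 + 138.68 + 108.14 + 138.05 + 138.68 + 138.68 + 102.64 + 138.05 + 138.68 + 138.68) / 12 = 131.01000
bias = 131.01000 − 138.68

bias = −7.6700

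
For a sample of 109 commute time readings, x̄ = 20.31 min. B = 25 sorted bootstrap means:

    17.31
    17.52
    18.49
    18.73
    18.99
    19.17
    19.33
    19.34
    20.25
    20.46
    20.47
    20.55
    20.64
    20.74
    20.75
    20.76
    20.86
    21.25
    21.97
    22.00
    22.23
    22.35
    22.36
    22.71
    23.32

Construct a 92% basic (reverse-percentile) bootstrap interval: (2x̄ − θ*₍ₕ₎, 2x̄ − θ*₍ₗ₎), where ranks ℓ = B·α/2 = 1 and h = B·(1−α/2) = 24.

Percentile endpoints at ranks 1 and 24: θ*₍1₎ = 17.31, θ*₍24₎ = 22.71.
Basic interval reflects these around x̄:
  lower = 2 × 20.31 − 22.71 = 17.91
  upper = 2 × 20.31 − 17.31 = 23.31

(17.91, 23.31)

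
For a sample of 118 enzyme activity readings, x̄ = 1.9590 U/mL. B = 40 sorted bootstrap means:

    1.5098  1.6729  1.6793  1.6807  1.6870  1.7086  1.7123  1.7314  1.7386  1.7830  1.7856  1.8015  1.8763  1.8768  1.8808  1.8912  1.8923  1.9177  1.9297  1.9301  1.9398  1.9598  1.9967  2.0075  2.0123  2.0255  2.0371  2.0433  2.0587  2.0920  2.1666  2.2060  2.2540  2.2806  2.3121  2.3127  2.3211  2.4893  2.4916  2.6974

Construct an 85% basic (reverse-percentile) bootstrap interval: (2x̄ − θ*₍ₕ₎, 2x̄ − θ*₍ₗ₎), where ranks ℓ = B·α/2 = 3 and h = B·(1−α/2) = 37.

Percentile endpoints at ranks 3 and 37: θ*₍3₎ = 1.6793, θ*₍37₎ = 2.3211.
Basic interval reflects these around x̄:
  lower = 2 × 1.9590 − 2.3211 = 1.5969
  upper = 2 × 1.9590 − 1.6793 = 2.2387

(1.5969, 2.2387)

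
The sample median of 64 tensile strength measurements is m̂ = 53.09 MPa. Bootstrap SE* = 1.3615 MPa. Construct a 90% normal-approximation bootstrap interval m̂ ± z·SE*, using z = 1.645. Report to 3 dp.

(50.850, 55.330)

Margin = 1.645 × 1.3615 = 2.2397
Interval: 53.09 ± 2.2397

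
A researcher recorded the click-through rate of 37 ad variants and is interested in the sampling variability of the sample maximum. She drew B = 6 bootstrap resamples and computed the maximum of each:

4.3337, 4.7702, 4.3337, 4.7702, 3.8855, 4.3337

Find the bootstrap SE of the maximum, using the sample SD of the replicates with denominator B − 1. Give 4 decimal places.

SE* = 0.3322

Bootstrap SE is the standard deviation of the 6 replicate maximums.
Mean of replicates: (4.3337 + 4.7702 + 4.3337 + 4.7702 + 3.8855 + 4.3337) / 6 = 26.42700 / 6 = 4.40450
Sum of squared deviations: (−0.07080)² + (+0.36570)² + (−0.07080)² + (+0.36570)² + (−0.51900)² + (−0.07080)² = 0.55187
Variance = 0.55187 / 5 = 0.11037
SE* = √0.11037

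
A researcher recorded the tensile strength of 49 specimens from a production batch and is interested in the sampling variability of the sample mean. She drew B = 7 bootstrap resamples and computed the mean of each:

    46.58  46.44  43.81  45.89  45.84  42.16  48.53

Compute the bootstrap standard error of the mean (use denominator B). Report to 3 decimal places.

Bootstrap SE is the standard deviation of the 7 replicate means.
Mean of replicates: (46.58 + 46.44 + 43.81 + 45.89 + 45.84 + 42.16 + 48.53) / 7 = 319.2500 / 7 = 45.6071
Sum of squared deviations: (+0.9729)² + (+0.8329)² + (−1.7971)² + (+0.2829)² + (+0.2329)² + (−3.4471)² + (+2.9229)² = 25.4299
Variance = 25.4299 / 7 = 3.6328
SE* = √3.6328

SE* = 1.906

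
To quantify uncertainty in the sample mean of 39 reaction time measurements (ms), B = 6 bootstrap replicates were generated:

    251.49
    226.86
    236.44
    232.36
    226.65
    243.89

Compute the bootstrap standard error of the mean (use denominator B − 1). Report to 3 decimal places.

SE* = 9.860

Bootstrap SE is the standard deviation of the 6 replicate means.
Mean of replicates: (251.49 + 226.86 + 236.44 + 232.36 + 226.65 + 243.89) / 6 = 1417.6900 / 6 = 236.2817
Sum of squared deviations: (+15.2083)² + (−9.4217)² + (+0.1583)² + (−3.9217)² + (−9.6317)² + (+7.6083)² = 486.1215
Variance = 486.1215 / 5 = 97.2243
SE* = √97.2243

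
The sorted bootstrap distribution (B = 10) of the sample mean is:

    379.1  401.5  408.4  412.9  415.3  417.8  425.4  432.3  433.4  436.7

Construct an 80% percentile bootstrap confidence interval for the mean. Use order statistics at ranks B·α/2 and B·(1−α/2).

α = 0.20; lower rank = 10 × 0.100 = 1; upper rank = 10 × 0.900 = 9.
The 1st smallest replicate is 379.1; the 9th is 433.4.

(379.1, 433.4)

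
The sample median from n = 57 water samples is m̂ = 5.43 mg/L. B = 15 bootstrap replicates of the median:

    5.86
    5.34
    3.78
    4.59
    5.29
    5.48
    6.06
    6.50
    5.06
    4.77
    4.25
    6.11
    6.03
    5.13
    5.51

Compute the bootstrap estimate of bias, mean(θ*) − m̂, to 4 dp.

bias = −0.1127

mean(θ*) = (5.86 + 5.34 + 3.78 + 4.59 + 5.29 + 5.48 + 6.06 + 6.50 + 5.06 + 4.77 + 4.25 + 6.11 + 6.03 + 5.13 + 5.51) / 15 = 5.31733
bias = 5.31733 − 5.43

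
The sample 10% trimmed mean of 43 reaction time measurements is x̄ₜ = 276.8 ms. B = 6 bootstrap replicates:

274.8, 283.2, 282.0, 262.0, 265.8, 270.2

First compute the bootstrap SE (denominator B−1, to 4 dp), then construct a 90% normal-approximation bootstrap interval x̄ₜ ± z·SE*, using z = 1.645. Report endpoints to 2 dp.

Mean of replicates = 273.0000; sum of squared deviations = 368.9600; SE* = √(368.9600/5) = 8.5902
Margin = 1.645 × 8.5902 = 14.131
Interval: 276.8 ± 14.131

(262.67, 290.93)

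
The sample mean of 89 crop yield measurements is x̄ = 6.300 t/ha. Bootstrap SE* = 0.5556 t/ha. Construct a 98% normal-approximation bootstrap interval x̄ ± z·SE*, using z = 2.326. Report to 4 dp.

(5.0077, 7.5923)

Margin = 2.326 × 0.5556 = 1.29233
Interval: 6.300 ± 1.29233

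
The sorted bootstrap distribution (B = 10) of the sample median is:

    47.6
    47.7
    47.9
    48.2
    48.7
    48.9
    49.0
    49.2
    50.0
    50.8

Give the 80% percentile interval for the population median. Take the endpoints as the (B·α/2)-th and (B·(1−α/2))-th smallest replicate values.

α = 0.20; lower rank = 10 × 0.100 = 1; upper rank = 10 × 0.900 = 9.
The 1st smallest replicate is 47.6; the 9th is 50.0.

(47.6, 50.0)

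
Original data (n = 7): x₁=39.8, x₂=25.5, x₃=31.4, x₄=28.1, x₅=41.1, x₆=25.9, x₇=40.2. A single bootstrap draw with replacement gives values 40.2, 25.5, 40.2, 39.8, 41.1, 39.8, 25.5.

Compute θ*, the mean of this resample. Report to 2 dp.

Mean = (40.2 + 25.5 + 40.2 + 39.8 + 41.1 + 39.8 + 25.5) / 7 = 252.10 / 7 = 36.01

θ* = 36.01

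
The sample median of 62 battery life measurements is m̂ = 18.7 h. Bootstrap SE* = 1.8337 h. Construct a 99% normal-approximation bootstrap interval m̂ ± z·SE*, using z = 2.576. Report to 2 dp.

(13.98, 23.42)

Margin = 2.576 × 1.8337 = 4.724
Interval: 18.7 ± 4.724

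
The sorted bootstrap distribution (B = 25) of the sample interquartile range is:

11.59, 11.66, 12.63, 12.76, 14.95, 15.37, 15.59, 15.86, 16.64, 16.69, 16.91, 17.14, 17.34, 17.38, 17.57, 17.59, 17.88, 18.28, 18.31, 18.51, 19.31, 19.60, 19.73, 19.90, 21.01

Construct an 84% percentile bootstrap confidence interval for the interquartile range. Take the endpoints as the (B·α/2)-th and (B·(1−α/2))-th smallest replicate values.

(11.66, 19.73)

α = 0.16; lower rank = 25 × 0.080 = 2; upper rank = 25 × 0.920 = 23.
The 2nd smallest replicate is 11.66; the 23rd is 19.73.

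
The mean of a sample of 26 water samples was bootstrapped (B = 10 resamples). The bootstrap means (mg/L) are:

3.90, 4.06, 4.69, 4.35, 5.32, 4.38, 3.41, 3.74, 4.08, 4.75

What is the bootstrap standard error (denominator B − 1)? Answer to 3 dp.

Bootstrap SE is the standard deviation of the 10 replicate means.
Mean of replicates: (3.90 + 4.06 + 4.69 + 4.35 + 5.32 + 4.38 + 3.41 + 3.74 + 4.08 + 4.75) / 10 = 42.6800 / 10 = 4.2680
Sum of squared deviations: (−0.3680)² + (−0.2080)² + (+0.4220)² + (+0.0820)² + (+1.0520)² + (+0.1120)² + (−0.8580)² + (−0.5280)² + (−0.1880)² + (+0.4820)² = 2.7654
Variance = 2.7654 / 9 = 0.3073
SE* = √0.3073

SE* = 0.554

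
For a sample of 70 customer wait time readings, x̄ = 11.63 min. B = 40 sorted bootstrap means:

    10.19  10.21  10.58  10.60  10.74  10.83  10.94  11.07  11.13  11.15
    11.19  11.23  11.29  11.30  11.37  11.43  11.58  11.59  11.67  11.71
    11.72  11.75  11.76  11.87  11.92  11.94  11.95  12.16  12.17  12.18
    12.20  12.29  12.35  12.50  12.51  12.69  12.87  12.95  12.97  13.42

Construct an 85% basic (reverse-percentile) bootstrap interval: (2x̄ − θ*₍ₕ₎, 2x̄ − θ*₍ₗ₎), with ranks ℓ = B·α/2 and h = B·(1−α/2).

Percentile endpoints at ranks 3 and 37: θ*₍3₎ = 10.58, θ*₍37₎ = 12.87.
Basic interval reflects these around x̄:
  lower = 2 × 11.63 − 12.87 = 10.39
  upper = 2 × 11.63 − 10.58 = 12.68

(10.39, 12.68)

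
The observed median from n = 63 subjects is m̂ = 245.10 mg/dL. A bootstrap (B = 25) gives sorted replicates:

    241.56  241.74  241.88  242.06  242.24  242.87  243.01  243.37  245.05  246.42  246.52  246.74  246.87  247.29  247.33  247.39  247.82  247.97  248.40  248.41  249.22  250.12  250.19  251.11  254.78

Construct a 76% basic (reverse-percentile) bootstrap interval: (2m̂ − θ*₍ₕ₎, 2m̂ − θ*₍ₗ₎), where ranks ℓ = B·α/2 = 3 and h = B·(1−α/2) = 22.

Percentile endpoints at ranks 3 and 22: θ*₍3₎ = 241.88, θ*₍22₎ = 250.12.
Basic interval reflects these around m̂:
  lower = 2 × 245.10 − 250.12 = 240.08
  upper = 2 × 245.10 − 241.88 = 248.32

(240.08, 248.32)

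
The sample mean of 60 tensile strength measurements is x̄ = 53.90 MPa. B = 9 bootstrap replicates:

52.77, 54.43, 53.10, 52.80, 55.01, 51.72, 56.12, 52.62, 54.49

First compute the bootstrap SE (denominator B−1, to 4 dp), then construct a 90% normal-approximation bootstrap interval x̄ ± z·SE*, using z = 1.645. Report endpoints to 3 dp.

(51.585, 56.215)

Mean of replicates = 53.6733; sum of squared deviations = 15.8448; SE* = √(15.8448/8) = 1.4073
Margin = 1.645 × 1.4073 = 2.3150
Interval: 53.90 ± 2.3150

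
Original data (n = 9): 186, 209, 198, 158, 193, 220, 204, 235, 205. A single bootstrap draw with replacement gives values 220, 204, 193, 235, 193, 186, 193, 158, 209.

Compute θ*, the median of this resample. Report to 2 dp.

θ* = 193.00

Sorted: 158, 186, 193, 193, 193, 204, 209, 220, 235
Median = middle value = 193.00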